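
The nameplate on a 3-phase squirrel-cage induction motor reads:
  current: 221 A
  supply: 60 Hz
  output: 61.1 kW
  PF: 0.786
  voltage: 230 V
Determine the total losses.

P_in = √3·V·I·cosφ = 1.732×230×221×0.786 = 69198 W
P_out = 61100 W
Losses = P_in − P_out = 69198 − 61100 = 8098 W

8100 W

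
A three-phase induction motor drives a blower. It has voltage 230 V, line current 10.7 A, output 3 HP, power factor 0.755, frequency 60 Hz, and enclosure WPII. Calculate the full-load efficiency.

P_out = 3 × 746 = 2238 W
P_in = √3·V_L·I_L·cosφ = 1.732 × 230 × 10.7 × 0.755 = 3218 W
η = P_out / P_in = 2238 / 3218 = 0.695 = 69.5%

69.5 %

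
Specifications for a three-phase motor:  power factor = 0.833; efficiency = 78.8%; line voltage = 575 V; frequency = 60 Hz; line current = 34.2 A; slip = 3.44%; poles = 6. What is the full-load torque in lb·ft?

136 lb·ft

P_in = √3·V·I·cosφ = 1.732 × 575 × 34.2 × 0.833 = 28372 W
P_out = η·P_in = 0.788 × 28372 = 22357 W
n_s = 120×60/6 = 1200 rpm; n = 1200×(1−0.0344) = 1159 rpm
ω = 2π×1159/60 = 121.4 rad/s
τ = P_out/ω = 22357/121.4 = 184.2 N·m
In lb·ft: 184.2/1.356 = 136 lb·ft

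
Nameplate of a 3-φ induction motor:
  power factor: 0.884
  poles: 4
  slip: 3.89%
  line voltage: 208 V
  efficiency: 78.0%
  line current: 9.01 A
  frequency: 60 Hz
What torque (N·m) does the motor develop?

P_in = √3·V·I·cosφ = 1.732 × 208 × 9.01 × 0.884 = 2869 W
P_out = η·P_in = 0.78 × 2869 = 2238 W
n_s = 120×60/4 = 1800 rpm; n = 1800×(1−0.0389) = 1730 rpm
ω = 2π×1730/60 = 181.2 rad/s
τ = P_out/ω = 2238/181.2 = 12.4 N·m

12.4 N·m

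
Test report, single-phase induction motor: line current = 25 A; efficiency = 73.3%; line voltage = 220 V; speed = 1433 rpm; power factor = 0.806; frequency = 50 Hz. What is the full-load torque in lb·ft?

P_in = V·I·cosφ = 220 × 25 × 0.806 = 4433 W
P_out = η·P_in = 0.733 × 4433 = 3249 W
n = 1433 rpm
ω = 2π×1433/60 = 150.1 rad/s
τ = P_out/ω = 3249/150.1 = 21.65 N·m
In lb·ft: 21.65/1.356 = 16 lb·ft

16 lb·ft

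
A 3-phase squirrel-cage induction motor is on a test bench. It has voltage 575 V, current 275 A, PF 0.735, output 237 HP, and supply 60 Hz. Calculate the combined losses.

P_in = √3·V·I·cosφ = 1.732×575×275×0.735 = 201296 W
P_out = 237×746 = 176802 W
Losses = P_in − P_out = 201296 − 176802 = 24494 W

24500 W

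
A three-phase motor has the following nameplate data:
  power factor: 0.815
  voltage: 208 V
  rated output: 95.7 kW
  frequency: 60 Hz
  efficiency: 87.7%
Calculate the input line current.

P_out = 95.7 kW = 95700 W
P_in = P_out / η = 95700 / 0.877 = 109122 W
I_L = P_in / (√3·V_L·cosφ) = 109122 / (1.732 × 208 × 0.815) = 372 A

372 A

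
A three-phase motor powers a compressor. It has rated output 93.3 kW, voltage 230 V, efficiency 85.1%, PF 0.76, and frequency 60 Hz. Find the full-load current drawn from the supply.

P_out = 93.3 kW = 93300 W
P_in = P_out / η = 93300 / 0.851 = 109636 W
I_L = P_in / (√3·V_L·cosφ) = 109636 / (1.732 × 230 × 0.76) = 362 A

362 A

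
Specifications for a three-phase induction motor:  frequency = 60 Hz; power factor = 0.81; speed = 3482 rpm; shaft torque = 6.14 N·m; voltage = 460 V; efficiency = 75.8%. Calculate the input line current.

4.58 A

ω = 2π×3482/60 = 364.6 rad/s; P_out = τω = 6.14 × 364.6 = 2239 W
P_in = P_out / η = 2239 / 0.758 = 2954 W
I_L = P_in / (√3·V_L·cosφ) = 2954 / (1.732 × 460 × 0.81) = 4.58 A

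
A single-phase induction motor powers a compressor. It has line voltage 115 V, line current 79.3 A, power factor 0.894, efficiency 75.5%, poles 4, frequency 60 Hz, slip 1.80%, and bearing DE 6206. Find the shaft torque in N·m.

33.3 N·m

P_in = V·I·cosφ = 115 × 79.3 × 0.894 = 8153 W
P_out = η·P_in = 0.755 × 8153 = 6156 W
n_s = 120×60/4 = 1800 rpm; n = 1800×(1−0.018) = 1768 rpm
ω = 2π×1768/60 = 185.1 rad/s
τ = P_out/ω = 6156/185.1 = 33.3 N·m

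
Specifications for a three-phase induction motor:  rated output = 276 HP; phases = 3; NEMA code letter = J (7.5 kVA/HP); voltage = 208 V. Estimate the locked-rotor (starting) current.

S_LR = 7.5 × 276 = 2070 kVA
I_LR = S_LR/(√3·V_L) = 2070000/(1.732×208) = 5750 A

5750 A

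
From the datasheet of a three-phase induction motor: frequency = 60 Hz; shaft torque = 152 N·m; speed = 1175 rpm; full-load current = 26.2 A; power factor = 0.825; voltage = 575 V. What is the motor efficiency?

ω = 2π × 1175/60 = 123 rad/s; P_out = τω = 152 × 123 = 18696 W
P_in = √3·V_L·I_L·cosφ = 1.732 × 575 × 26.2 × 0.825 = 21526 W
η = P_out / P_in = 18696 / 21526 = 0.869 = 86.9%

86.9 %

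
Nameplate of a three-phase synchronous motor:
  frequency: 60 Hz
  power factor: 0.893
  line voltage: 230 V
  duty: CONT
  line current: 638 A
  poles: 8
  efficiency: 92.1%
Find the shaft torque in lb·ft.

1640 lb·ft

P_in = √3·V·I·cosφ = 1.732 × 230 × 638 × 0.893 = 226959 W
P_out = η·P_in = 0.921 × 226959 = 209029 W
n = n_s = 120×60/8 = 900 rpm (synchronous)
ω = 2π×900/60 = 94.25 rad/s
τ = P_out/ω = 209029/94.25 = 2218 N·m
In lb·ft: 2218/1.356 = 1640 lb·ft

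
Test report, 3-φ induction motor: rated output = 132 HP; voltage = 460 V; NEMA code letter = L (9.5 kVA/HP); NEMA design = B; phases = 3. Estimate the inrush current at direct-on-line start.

S_LR = 9.5 × 132 = 1254 kVA
I_LR = S_LR/(√3·V_L) = 1254000/(1.732×460) = 1570 A

1570 A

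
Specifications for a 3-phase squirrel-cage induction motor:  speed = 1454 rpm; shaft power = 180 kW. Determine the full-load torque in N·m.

ω = 2π × 1454/60 = 152.3 rad/s
τ = P/ω = 180000/152.3 = 1180 N·m

1180 N·m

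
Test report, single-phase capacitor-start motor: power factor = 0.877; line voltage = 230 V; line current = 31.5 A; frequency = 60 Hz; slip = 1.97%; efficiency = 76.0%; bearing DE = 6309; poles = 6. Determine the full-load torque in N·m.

P_in = V·I·cosφ = 230 × 31.5 × 0.877 = 6354 W
P_out = η·P_in = 0.76 × 6354 = 4829 W
n_s = 120×60/6 = 1200 rpm; n = 1200×(1−0.0197) = 1176 rpm
ω = 2π×1176/60 = 123.2 rad/s
τ = P_out/ω = 4829/123.2 = 39.2 N·m

39.2 N·m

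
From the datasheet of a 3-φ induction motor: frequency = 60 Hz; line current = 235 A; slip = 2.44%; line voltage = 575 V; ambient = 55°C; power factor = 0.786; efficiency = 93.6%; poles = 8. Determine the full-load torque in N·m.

P_in = √3·V·I·cosφ = 1.732 × 575 × 235 × 0.786 = 183953 W
P_out = η·P_in = 0.936 × 183953 = 172180 W
n_s = 120×60/8 = 900 rpm; n = 900×(1−0.0244) = 878 rpm
ω = 2π×878/60 = 91.94 rad/s
τ = P_out/ω = 172180/91.94 = 1870 N·m

1870 N·m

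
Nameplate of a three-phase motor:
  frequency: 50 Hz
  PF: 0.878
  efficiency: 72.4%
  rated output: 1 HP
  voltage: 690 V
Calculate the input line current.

P_out = 1 × 746 = 746 W
P_in = P_out / η = 746 / 0.724 = 1030 W
I_L = P_in / (√3·V_L·cosφ) = 1030 / (1.732 × 690 × 0.878) = 0.982 A

0.982 A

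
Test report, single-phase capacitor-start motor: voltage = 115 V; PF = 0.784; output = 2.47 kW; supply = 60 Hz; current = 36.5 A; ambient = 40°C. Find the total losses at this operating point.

P_in = V·I·cosφ = 115×36.5×0.784 = 3291 W
P_out = 2470 W
Losses = P_in − P_out = 3291 − 2470 = 821 W

821 W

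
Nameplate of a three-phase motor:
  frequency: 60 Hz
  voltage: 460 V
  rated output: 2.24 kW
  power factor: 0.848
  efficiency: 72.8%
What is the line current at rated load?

4.55 A

P_out = 2.24 kW = 2240 W
P_in = P_out / η = 2240 / 0.728 = 3077 W
I_L = P_in / (√3·V_L·cosφ) = 3077 / (1.732 × 460 × 0.848) = 4.55 A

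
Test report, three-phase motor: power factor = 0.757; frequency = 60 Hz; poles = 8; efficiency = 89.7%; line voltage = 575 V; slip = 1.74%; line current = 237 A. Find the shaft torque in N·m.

P_in = √3·V·I·cosφ = 1.732 × 575 × 237 × 0.757 = 178673 W
P_out = η·P_in = 0.897 × 178673 = 160270 W
n_s = 120×60/8 = 900 rpm; n = 900×(1−0.0174) = 884 rpm
ω = 2π×884/60 = 92.57 rad/s
τ = P_out/ω = 160270/92.57 = 1730 N·m

1730 N·m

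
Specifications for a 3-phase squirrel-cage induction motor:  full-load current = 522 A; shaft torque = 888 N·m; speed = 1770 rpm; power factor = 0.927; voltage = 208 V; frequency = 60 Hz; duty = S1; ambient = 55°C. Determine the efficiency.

94.4 %

ω = 2π × 1770/60 = 185.4 rad/s; P_out = τω = 888 × 185.4 = 164635 W
P_in = √3·V_L·I_L·cosφ = 1.732 × 208 × 522 × 0.927 = 174326 W
η = P_out / P_in = 164635 / 174326 = 0.944 = 94.4%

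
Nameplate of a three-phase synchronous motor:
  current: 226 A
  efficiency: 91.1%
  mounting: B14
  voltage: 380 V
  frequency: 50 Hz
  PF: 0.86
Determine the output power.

117 kW

P_in = √3·V·I·cosφ = 1.732 × 380 × 226 × 0.86 = 127920 W
P_out = η·P_in = 0.911 × 127920 = 116535 W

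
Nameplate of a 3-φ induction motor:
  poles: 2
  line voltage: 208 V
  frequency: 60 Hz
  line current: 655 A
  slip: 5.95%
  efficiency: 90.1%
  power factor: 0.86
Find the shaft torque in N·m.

P_in = √3·V·I·cosφ = 1.732 × 208 × 655 × 0.86 = 202932 W
P_out = η·P_in = 0.901 × 202932 = 182842 W
n_s = 120×60/2 = 3600 rpm; n = 3600×(1−0.0595) = 3386 rpm
ω = 2π×3386/60 = 354.6 rad/s
τ = P_out/ω = 182842/354.6 = 516 N·m

516 N·m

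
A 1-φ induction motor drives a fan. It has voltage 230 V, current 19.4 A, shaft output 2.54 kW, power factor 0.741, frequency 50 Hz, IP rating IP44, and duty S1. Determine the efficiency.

76.8 %

P_out = 2.54 kW = 2540 W
P_in = V·I·cosφ = 230 × 19.4 × 0.741 = 3306 W
η = P_out / P_in = 2540 / 3306 = 0.768 = 76.8%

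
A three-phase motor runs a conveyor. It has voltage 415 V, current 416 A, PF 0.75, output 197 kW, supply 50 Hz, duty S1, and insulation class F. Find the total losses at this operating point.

P_in = √3·V·I·cosφ = 1.732×415×416×0.75 = 224259 W
P_out = 197000 W
Losses = P_in − P_out = 224259 − 197000 = 27259 W

27.3 kW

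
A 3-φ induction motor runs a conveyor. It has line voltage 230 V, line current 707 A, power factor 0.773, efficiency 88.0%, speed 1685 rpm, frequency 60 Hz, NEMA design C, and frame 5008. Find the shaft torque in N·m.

1090 N·m

P_in = √3·V·I·cosφ = 1.732 × 230 × 707 × 0.773 = 217708 W
P_out = η·P_in = 0.88 × 217708 = 191583 W
n = 1685 rpm
ω = 2π×1685/60 = 176.5 rad/s
τ = P_out/ω = 191583/176.5 = 1090 N·m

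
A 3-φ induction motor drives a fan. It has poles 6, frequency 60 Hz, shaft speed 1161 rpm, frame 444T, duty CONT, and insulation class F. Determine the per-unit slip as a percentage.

3.2 %

n_s = 120f/p = 120×60/6 = 1200 rpm
s = (n_s − n)/n_s = (1200 − 1161)/1200 = 0.0325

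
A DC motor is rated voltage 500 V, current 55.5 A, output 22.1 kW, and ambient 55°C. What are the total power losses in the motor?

5.65 kW

P_in = V·I = 500×55.5 = 27750 W
P_out = 22100 W
Losses = P_in − P_out = 27750 − 22100 = 5650 W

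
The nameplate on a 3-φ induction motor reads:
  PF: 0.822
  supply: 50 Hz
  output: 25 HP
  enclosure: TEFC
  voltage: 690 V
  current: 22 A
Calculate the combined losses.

2960 W

P_in = √3·V·I·cosφ = 1.732×690×22×0.822 = 21612 W
P_out = 25×746 = 18650 W
Losses = P_in − P_out = 21612 − 18650 = 2962 W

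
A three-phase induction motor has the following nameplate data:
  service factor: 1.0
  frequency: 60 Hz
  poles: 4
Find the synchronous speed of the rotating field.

1800 rpm

n_s = 120f/p = 120×60/4 = 1800 rpm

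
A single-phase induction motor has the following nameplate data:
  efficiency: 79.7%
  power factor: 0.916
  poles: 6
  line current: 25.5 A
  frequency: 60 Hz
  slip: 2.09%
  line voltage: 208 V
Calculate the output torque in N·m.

P_in = V·I·cosφ = 208 × 25.5 × 0.916 = 4858 W
P_out = η·P_in = 0.797 × 4858 = 3872 W
n_s = 120×60/6 = 1200 rpm; n = 1200×(1−0.0209) = 1175 rpm
ω = 2π×1175/60 = 123 rad/s
τ = P_out/ω = 3872/123 = 31.5 N·m

31.5 N·m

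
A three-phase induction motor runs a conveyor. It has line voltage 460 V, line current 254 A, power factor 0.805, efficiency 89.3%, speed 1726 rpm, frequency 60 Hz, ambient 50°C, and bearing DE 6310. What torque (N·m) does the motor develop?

P_in = √3·V·I·cosφ = 1.732 × 460 × 254 × 0.805 = 162905 W
P_out = η·P_in = 0.893 × 162905 = 145474 W
n = 1726 rpm
ω = 2π×1726/60 = 180.7 rad/s
τ = P_out/ω = 145474/180.7 = 805 N·m

805 N·m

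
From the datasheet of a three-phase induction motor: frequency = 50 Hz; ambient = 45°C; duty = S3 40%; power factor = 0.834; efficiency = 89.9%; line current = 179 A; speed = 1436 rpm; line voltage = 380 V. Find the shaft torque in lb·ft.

433 lb·ft

P_in = √3·V·I·cosφ = 1.732 × 380 × 179 × 0.834 = 98254 W
P_out = η·P_in = 0.899 × 98254 = 88330 W
n = 1436 rpm
ω = 2π×1436/60 = 150.4 rad/s
τ = P_out/ω = 88330/150.4 = 587.3 N·m
In lb·ft: 587.3/1.356 = 433 lb·ft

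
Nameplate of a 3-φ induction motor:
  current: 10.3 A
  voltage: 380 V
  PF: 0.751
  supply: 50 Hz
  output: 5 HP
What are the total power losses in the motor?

1360 W

P_in = √3·V·I·cosφ = 1.732×380×10.3×0.751 = 5091 W
P_out = 5×746 = 3730 W
Losses = P_in − P_out = 5091 − 3730 = 1361 W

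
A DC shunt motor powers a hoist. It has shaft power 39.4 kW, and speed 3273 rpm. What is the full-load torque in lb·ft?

84.8 lb·ft

ω = 2π × 3273/60 = 342.7 rad/s
τ = P/ω = 39400/342.7 = 115 N·m
In lb·ft: 115/1.356 = 84.8 lb·ft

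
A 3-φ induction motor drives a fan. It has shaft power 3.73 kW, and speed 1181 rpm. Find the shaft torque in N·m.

ω = 2π × 1181/60 = 123.7 rad/s
τ = P/ω = 3730/123.7 = 30.2 N·m

30.2 N·m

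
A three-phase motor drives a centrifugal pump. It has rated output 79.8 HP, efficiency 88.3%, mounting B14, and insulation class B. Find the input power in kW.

P_out = 79.8 × 746 = 59531 W
P_in = P_out/η = 59531/0.883 = 67419 W = 67.4 kW

67.4 kW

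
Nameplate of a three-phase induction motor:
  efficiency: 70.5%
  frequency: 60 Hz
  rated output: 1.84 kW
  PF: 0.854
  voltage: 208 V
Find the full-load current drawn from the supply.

P_out = 1.84 kW = 1840 W
P_in = P_out / η = 1840 / 0.705 = 2610 W
I_L = P_in / (√3·V_L·cosφ) = 2610 / (1.732 × 208 × 0.854) = 8.48 A

8.48 A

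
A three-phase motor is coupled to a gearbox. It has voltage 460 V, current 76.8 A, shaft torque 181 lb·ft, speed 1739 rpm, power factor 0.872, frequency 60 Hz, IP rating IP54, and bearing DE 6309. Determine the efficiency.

83.8 %

τ = 181 lb·ft × 1.356 = 245.4 N·m
ω = 2π × 1739/60 = 182.1 rad/s; P_out = τω = 245.4 × 182.1 = 44687 W
P_in = √3·V_L·I_L·cosφ = 1.732 × 460 × 76.8 × 0.872 = 53356 W
η = P_out / P_in = 44687 / 53356 = 0.838 = 83.8%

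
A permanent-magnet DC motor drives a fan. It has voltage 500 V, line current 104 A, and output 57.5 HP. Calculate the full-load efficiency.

82.5 %

P_out = 57.5 × 746 = 42895 W
P_in = V·I = 500 × 104 = 52000 W
η = P_out / P_in = 42895 / 52000 = 0.825 = 82.5%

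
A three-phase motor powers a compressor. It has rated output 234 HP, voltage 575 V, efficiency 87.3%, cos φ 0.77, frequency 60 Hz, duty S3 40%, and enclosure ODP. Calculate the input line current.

P_out = 234 × 746 = 174564 W
P_in = P_out / η = 174564 / 0.873 = 199959 W
I_L = P_in / (√3·V_L·cosφ) = 199959 / (1.732 × 575 × 0.77) = 261 A

261 A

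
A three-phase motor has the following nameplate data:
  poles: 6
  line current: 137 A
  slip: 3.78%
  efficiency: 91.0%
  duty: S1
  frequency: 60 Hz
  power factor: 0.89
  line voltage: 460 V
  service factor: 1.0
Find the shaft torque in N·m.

P_in = √3·V·I·cosφ = 1.732 × 460 × 137 × 0.89 = 97144 W
P_out = η·P_in = 0.91 × 97144 = 88401 W
n_s = 120×60/6 = 1200 rpm; n = 1200×(1−0.0378) = 1155 rpm
ω = 2π×1155/60 = 121 rad/s
τ = P_out/ω = 88401/121 = 731 N·m

731 N·m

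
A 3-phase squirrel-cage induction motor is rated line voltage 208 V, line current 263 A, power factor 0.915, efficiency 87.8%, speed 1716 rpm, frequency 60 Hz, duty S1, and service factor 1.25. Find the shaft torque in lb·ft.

P_in = √3·V·I·cosφ = 1.732 × 208 × 263 × 0.915 = 86694 W
P_out = η·P_in = 0.878 × 86694 = 76117 W
n = 1716 rpm
ω = 2π×1716/60 = 179.7 rad/s
τ = P_out/ω = 76117/179.7 = 423.6 N·m
In lb·ft: 423.6/1.356 = 312 lb·ft

312 lb·ft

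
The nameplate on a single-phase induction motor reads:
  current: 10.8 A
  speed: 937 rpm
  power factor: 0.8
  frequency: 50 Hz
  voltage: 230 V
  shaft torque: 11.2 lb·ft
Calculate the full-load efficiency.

75.0 %

τ = 11.2 lb·ft × 1.356 = 15.19 N·m
ω = 2π × 937/60 = 98.12 rad/s; P_out = τω = 15.19 × 98.12 = 1490 W
P_in = V·I·cosφ = 230 × 10.8 × 0.8 = 1987 W
η = P_out / P_in = 1490 / 1987 = 0.750 = 75.0%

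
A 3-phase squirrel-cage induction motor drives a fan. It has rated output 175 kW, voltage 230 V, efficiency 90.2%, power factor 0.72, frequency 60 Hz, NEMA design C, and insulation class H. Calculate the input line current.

P_out = 175 kW = 175000 W
P_in = P_out / η = 175000 / 0.902 = 194013 W
I_L = P_in / (√3·V_L·cosφ) = 194013 / (1.732 × 230 × 0.72) = 676 A

676 A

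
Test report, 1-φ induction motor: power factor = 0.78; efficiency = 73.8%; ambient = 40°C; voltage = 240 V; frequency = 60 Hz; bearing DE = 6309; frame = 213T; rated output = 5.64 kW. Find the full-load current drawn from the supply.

P_out = 5.64 kW = 5640 W
P_in = P_out / η = 5640 / 0.738 = 7642 W
I = P_in / (V·cosφ) = 7642 / (240 × 0.78) = 40.8 A

40.8 A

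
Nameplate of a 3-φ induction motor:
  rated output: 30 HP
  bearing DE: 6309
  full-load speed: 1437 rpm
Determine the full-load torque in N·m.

149 N·m

P_out = 30 × 746 = 22380 W
ω = 2π × 1437/60 = 150.5 rad/s
τ = P_out/ω = 22380/150.5 = 149 N·m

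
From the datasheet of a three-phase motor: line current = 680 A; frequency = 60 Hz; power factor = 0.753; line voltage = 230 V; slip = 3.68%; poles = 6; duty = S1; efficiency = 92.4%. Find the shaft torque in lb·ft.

1150 lb·ft

P_in = √3·V·I·cosφ = 1.732 × 230 × 680 × 0.753 = 203976 W
P_out = η·P_in = 0.924 × 203976 = 188474 W
n_s = 120×60/6 = 1200 rpm; n = 1200×(1−0.0368) = 1156 rpm
ω = 2π×1156/60 = 121.1 rad/s
τ = P_out/ω = 188474/121.1 = 1556 N·m
In lb·ft: 1556/1.356 = 1150 lb·ft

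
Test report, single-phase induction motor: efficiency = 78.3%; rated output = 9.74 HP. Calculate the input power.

P_out = 9.74 × 746 = 7266 W
P_in = P_out/η = 7266/0.783 = 9280 W = 9.28 kW

9.28 kW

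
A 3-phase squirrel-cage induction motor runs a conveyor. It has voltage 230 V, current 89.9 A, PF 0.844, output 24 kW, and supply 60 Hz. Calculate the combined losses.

P_in = √3·V·I·cosφ = 1.732×230×89.9×0.844 = 30226 W
P_out = 24000 W
Losses = P_in − P_out = 30226 − 24000 = 6226 W

6.23 kW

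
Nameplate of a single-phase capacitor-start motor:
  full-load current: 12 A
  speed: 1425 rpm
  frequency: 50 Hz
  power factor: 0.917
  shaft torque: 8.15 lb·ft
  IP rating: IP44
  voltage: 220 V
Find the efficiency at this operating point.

τ = 8.15 lb·ft × 1.356 = 11.05 N·m
ω = 2π × 1425/60 = 149.2 rad/s; P_out = τω = 11.05 × 149.2 = 1649 W
P_in = V·I·cosφ = 220 × 12 × 0.917 = 2421 W
η = P_out / P_in = 1649 / 2421 = 0.681 = 68.1%

68.1 %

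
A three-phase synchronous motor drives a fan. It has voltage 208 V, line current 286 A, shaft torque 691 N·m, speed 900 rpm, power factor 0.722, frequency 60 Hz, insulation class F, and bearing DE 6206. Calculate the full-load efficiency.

87.5 %

ω = 2π × 900/60 = 94.25 rad/s; P_out = τω = 691 × 94.25 = 65127 W
P_in = √3·V_L·I_L·cosφ = 1.732 × 208 × 286 × 0.722 = 74390 W
η = P_out / P_in = 65127 / 74390 = 0.875 = 87.5%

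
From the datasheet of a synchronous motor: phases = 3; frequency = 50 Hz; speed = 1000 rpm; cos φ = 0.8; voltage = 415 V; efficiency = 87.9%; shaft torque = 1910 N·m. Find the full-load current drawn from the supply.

ω = 2π×1000/60 = 104.7 rad/s; P_out = τω = 1910 × 104.7 = 199977 W
P_in = P_out / η = 199977 / 0.879 = 227505 W
I_L = P_in / (√3·V_L·cosφ) = 227505 / (1.732 × 415 × 0.8) = 396 A

396 A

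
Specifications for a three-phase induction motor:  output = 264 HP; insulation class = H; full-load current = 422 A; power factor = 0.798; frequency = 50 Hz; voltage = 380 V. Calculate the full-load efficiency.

P_out = 264 × 746 = 196944 W
P_in = √3·V_L·I_L·cosφ = 1.732 × 380 × 422 × 0.798 = 221639 W
η = P_out / P_in = 196944 / 221639 = 0.889 = 88.9%

88.9 %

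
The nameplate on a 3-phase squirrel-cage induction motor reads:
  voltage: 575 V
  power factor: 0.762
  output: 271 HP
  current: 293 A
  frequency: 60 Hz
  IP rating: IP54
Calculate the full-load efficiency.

90.9 %

P_out = 271 × 746 = 202166 W
P_in = √3·V_L·I_L·cosφ = 1.732 × 575 × 293 × 0.762 = 222351 W
η = P_out / P_in = 202166 / 222351 = 0.909 = 90.9%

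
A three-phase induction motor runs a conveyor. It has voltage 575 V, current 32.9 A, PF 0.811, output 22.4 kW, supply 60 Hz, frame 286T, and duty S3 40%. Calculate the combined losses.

P_in = √3·V·I·cosφ = 1.732×575×32.9×0.811 = 26573 W
P_out = 22400 W
Losses = P_in − P_out = 26573 − 22400 = 4173 W

4.17 kW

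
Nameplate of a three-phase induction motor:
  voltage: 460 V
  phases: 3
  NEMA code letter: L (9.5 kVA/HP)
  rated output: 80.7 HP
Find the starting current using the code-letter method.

S_LR = 9.5 × 80.7 = 766.65 kVA
I_LR = S_LR/(√3·V_L) = 766650/(1.732×460) = 962 A

962 A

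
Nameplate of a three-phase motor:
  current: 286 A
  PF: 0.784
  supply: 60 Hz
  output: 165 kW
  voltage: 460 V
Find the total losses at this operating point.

13600 W

P_in = √3·V·I·cosφ = 1.732×460×286×0.784 = 178644 W
P_out = 165000 W
Losses = P_in − P_out = 178644 − 165000 = 13644 W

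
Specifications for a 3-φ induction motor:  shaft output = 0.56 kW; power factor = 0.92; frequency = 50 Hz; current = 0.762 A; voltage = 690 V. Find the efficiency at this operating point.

P_out = 0.56 kW = 560 W
P_in = √3·V_L·I_L·cosφ = 1.732 × 690 × 0.762 × 0.92 = 838 W
η = P_out / P_in = 560 / 838 = 0.668 = 66.8%

66.8 %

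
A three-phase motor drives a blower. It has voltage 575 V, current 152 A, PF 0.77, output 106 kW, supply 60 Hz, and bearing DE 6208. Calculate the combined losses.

10600 W

P_in = √3·V·I·cosφ = 1.732×575×152×0.77 = 116560 W
P_out = 106000 W
Losses = P_in − P_out = 116560 − 106000 = 10560 W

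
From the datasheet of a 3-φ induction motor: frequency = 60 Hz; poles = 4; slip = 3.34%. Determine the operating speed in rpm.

1740 rpm

n_s = 120f/p = 120×60/4 = 1800 rpm
n = n_s(1 − s) = 1800 × (1 − 0.0334) = 1740 rpm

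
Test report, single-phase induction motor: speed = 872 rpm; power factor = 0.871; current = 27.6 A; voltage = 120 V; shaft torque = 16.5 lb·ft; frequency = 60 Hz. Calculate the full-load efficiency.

τ = 16.5 lb·ft × 1.356 = 22.37 N·m
ω = 2π × 872/60 = 91.32 rad/s; P_out = τω = 22.37 × 91.32 = 2043 W
P_in = V·I·cosφ = 120 × 27.6 × 0.871 = 2885 W
η = P_out / P_in = 2043 / 2885 = 0.708 = 70.8%

70.8 %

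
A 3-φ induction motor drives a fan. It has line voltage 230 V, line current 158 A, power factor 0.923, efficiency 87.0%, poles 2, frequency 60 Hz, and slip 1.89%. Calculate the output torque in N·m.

P_in = √3·V·I·cosφ = 1.732 × 230 × 158 × 0.923 = 58094 W
P_out = η·P_in = 0.87 × 58094 = 50542 W
n_s = 120×60/2 = 3600 rpm; n = 3600×(1−0.0189) = 3532 rpm
ω = 2π×3532/60 = 369.9 rad/s
τ = P_out/ω = 50542/369.9 = 137 N·m

137 N·m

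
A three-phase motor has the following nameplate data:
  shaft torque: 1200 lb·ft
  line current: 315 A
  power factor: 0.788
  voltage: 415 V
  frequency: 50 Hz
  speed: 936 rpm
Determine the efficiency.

τ = 1200 lb·ft × 1.356 = 1627 N·m
ω = 2π × 936/60 = 98.02 rad/s; P_out = τω = 1627 × 98.02 = 159479 W
P_in = √3·V_L·I_L·cosφ = 1.732 × 415 × 315 × 0.788 = 178416 W
η = P_out / P_in = 159479 / 178416 = 0.894 = 89.4%

89.4 %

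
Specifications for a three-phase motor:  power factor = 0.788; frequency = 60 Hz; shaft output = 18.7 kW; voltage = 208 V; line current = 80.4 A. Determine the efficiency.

P_out = 18.7 kW = 18700 W
P_in = √3·V_L·I_L·cosφ = 1.732 × 208 × 80.4 × 0.788 = 22824 W
η = P_out / P_in = 18700 / 22824 = 0.819 = 81.9%

81.9 %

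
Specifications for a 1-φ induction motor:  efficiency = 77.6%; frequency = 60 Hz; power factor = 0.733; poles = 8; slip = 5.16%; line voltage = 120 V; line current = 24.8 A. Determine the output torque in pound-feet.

P_in = V·I·cosφ = 120 × 24.8 × 0.733 = 2181 W
P_out = η·P_in = 0.776 × 2181 = 1692 W
n_s = 120×60/8 = 900 rpm; n = 900×(1−0.0516) = 854 rpm
ω = 2π×854/60 = 89.43 rad/s
τ = P_out/ω = 1692/89.43 = 18.92 N·m
In lb·ft: 18.92/1.356 = 14 lb·ft

14 lb·ft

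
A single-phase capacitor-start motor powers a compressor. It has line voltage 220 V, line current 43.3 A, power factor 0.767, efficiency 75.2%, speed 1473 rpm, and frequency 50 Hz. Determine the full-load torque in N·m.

35.6 N·m

P_in = V·I·cosφ = 220 × 43.3 × 0.767 = 7306 W
P_out = η·P_in = 0.752 × 7306 = 5494 W
n = 1473 rpm
ω = 2π×1473/60 = 154.3 rad/s
τ = P_out/ω = 5494/154.3 = 35.6 N·m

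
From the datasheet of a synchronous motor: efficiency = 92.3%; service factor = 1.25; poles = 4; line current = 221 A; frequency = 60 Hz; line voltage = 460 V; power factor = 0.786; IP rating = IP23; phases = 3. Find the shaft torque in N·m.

678 N·m

P_in = √3·V·I·cosφ = 1.732 × 460 × 221 × 0.786 = 138395 W
P_out = η·P_in = 0.923 × 138395 = 127739 W
n = n_s = 120×60/4 = 1800 rpm (synchronous)
ω = 2π×1800/60 = 188.5 rad/s
τ = P_out/ω = 127739/188.5 = 678 N·m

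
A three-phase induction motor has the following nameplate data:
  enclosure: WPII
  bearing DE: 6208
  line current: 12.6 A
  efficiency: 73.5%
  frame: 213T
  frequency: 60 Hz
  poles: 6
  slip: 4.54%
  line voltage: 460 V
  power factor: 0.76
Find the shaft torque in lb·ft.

P_in = √3·V·I·cosφ = 1.732 × 460 × 12.6 × 0.76 = 7629 W
P_out = η·P_in = 0.735 × 7629 = 5607 W
n_s = 120×60/6 = 1200 rpm; n = 1200×(1−0.0454) = 1146 rpm
ω = 2π×1146/60 = 120 rad/s
τ = P_out/ω = 5607/120 = 46.73 N·m
In lb·ft: 46.73/1.356 = 34.5 lb·ft

34.5 lb·ft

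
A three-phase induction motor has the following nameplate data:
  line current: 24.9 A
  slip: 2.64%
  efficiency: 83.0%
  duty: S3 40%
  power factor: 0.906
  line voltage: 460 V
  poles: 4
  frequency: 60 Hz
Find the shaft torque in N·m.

81.3 N·m

P_in = √3·V·I·cosφ = 1.732 × 460 × 24.9 × 0.906 = 17974 W
P_out = η·P_in = 0.83 × 17974 = 14918 W
n_s = 120×60/4 = 1800 rpm; n = 1800×(1−0.0264) = 1752 rpm
ω = 2π×1752/60 = 183.5 rad/s
τ = P_out/ω = 14918/183.5 = 81.3 N·m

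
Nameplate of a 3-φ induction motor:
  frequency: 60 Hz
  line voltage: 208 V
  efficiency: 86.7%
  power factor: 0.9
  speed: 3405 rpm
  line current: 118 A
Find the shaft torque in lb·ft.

68.6 lb·ft

P_in = √3·V·I·cosφ = 1.732 × 208 × 118 × 0.9 = 38259 W
P_out = η·P_in = 0.867 × 38259 = 33171 W
n = 3405 rpm
ω = 2π×3405/60 = 356.6 rad/s
τ = P_out/ω = 33171/356.6 = 93.02 N·m
In lb·ft: 93.02/1.356 = 68.6 lb·ft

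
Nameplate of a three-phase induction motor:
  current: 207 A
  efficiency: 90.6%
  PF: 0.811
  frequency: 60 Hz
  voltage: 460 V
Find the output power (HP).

162 HP

P_in = √3·V·I·cosφ = 1.732 × 460 × 207 × 0.811 = 133751 W
P_out = η·P_in = 0.906 × 133751 = 121178 W
= 121178/746 = 162 HP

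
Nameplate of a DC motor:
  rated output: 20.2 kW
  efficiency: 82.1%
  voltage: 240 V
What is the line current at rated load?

P_out = 20.2 kW = 20200 W
P_in = P_out / η = 20200 / 0.821 = 24604 W
I = P_in / V = 24604 / 240 = 103 A

103 A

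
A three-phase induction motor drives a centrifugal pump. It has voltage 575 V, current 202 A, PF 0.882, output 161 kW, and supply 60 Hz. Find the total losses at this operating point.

16400 W

P_in = √3·V·I·cosφ = 1.732×575×202×0.882 = 177434 W
P_out = 161000 W
Losses = P_in − P_out = 177434 − 161000 = 16434 W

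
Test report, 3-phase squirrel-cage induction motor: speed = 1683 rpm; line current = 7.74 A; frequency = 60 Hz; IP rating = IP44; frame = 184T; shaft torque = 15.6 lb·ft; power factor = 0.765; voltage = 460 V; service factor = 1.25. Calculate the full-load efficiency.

79.0 %

τ = 15.6 lb·ft × 1.356 = 21.15 N·m
ω = 2π × 1683/60 = 176.2 rad/s; P_out = τω = 21.15 × 176.2 = 3727 W
P_in = √3·V_L·I_L·cosφ = 1.732 × 460 × 7.74 × 0.765 = 4717 W
η = P_out / P_in = 3727 / 4717 = 0.790 = 79.0%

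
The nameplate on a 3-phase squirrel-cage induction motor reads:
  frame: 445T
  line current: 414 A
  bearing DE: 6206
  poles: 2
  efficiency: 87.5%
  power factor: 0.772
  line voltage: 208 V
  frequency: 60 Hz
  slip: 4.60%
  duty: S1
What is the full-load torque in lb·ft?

P_in = √3·V·I·cosφ = 1.732 × 208 × 414 × 0.772 = 115141 W
P_out = η·P_in = 0.875 × 115141 = 100748 W
n_s = 120×60/2 = 3600 rpm; n = 3600×(1−0.046) = 3434 rpm
ω = 2π×3434/60 = 359.6 rad/s
τ = P_out/ω = 100748/359.6 = 280.2 N·m
In lb·ft: 280.2/1.356 = 207 lb·ft

207 lb·ft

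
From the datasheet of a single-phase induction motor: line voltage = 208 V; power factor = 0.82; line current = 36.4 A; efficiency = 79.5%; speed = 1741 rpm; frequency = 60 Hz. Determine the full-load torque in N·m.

27.1 N·m

P_in = V·I·cosφ = 208 × 36.4 × 0.82 = 6208 W
P_out = η·P_in = 0.795 × 6208 = 4935 W
n = 1741 rpm
ω = 2π×1741/60 = 182.3 rad/s
τ = P_out/ω = 4935/182.3 = 27.1 N·m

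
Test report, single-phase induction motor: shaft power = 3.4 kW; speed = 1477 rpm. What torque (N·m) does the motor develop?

22 N·m

ω = 2π × 1477/60 = 154.7 rad/s
τ = P/ω = 3400/154.7 = 22 N·m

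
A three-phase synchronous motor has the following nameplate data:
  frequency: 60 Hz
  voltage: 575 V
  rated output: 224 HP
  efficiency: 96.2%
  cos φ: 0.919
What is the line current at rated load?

190 A

P_out = 224 × 746 = 167104 W
P_in = P_out / η = 167104 / 0.962 = 173705 W
I_L = P_in / (√3·V_L·cosφ) = 173705 / (1.732 × 575 × 0.919) = 190 A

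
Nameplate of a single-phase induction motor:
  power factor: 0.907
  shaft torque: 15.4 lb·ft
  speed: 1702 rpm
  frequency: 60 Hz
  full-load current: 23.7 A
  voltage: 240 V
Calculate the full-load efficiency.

τ = 15.4 lb·ft × 1.356 = 20.88 N·m
ω = 2π × 1702/60 = 178.2 rad/s; P_out = τω = 20.88 × 178.2 = 3721 W
P_in = V·I·cosφ = 240 × 23.7 × 0.907 = 5159 W
η = P_out / P_in = 3721 / 5159 = 0.721 = 72.1%

72.1 %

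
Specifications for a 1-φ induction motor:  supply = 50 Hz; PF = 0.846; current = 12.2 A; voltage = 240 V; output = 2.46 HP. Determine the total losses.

642 W

P_in = V·I·cosφ = 240×12.2×0.846 = 2477 W
P_out = 2.46×746 = 1835 W
Losses = P_in − P_out = 2477 − 1835 = 642 W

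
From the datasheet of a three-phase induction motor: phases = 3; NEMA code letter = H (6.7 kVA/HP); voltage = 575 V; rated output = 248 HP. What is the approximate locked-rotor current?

1670 A

S_LR = 6.7 × 248 = 1661.6 kVA
I_LR = S_LR/(√3·V_L) = 1661600/(1.732×575) = 1670 A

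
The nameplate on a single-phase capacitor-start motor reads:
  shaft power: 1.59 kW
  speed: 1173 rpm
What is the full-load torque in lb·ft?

ω = 2π × 1173/60 = 122.8 rad/s
τ = P/ω = 1590/122.8 = 12.95 N·m
In lb·ft: 12.95/1.356 = 9.55 lb·ft

9.55 lb·ft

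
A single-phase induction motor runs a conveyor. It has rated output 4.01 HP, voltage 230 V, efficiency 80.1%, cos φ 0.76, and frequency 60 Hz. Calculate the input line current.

21.4 A

P_out = 4.01 × 746 = 2991 W
P_in = P_out / η = 2991 / 0.801 = 3734 W
I = P_in / (V·cosφ) = 3734 / (230 × 0.76) = 21.4 A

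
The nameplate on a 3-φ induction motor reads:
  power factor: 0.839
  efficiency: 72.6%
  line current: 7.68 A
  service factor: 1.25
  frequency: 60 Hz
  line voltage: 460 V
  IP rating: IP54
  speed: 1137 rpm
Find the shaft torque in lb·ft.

P_in = √3·V·I·cosφ = 1.732 × 460 × 7.68 × 0.839 = 5134 W
P_out = η·P_in = 0.726 × 5134 = 3727 W
n = 1137 rpm
ω = 2π×1137/60 = 119.1 rad/s
τ = P_out/ω = 3727/119.1 = 31.29 N·m
In lb·ft: 31.29/1.356 = 23.1 lb·ft

23.1 lb·ft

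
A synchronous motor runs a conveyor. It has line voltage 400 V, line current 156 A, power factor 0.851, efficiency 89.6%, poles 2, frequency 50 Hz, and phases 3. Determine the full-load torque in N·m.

P_in = √3·V·I·cosφ = 1.732 × 400 × 156 × 0.851 = 91973 W
P_out = η·P_in = 0.896 × 91973 = 82408 W
n = n_s = 120×50/2 = 3000 rpm (synchronous)
ω = 2π×3000/60 = 314.2 rad/s
τ = P_out/ω = 82408/314.2 = 262 N·m

262 N·m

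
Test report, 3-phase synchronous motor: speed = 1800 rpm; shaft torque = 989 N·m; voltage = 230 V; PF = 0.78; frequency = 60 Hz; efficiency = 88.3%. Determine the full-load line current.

679 A

ω = 2π×1800/60 = 188.5 rad/s; P_out = τω = 989 × 188.5 = 186427 W
P_in = P_out / η = 186427 / 0.883 = 211129 W
I_L = P_in / (√3·V_L·cosφ) = 211129 / (1.732 × 230 × 0.78) = 679 A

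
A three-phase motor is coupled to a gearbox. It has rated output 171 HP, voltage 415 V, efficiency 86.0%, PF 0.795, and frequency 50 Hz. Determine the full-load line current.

P_out = 171 × 746 = 127566 W
P_in = P_out / η = 127566 / 0.860 = 148333 W
I_L = P_in / (√3·V_L·cosφ) = 148333 / (1.732 × 415 × 0.795) = 260 A

260 A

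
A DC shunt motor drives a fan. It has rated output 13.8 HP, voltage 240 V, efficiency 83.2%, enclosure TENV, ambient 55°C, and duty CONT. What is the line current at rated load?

51.6 A

P_out = 13.8 × 746 = 10295 W
P_in = P_out / η = 10295 / 0.832 = 12374 W
I = P_in / V = 12374 / 240 = 51.6 A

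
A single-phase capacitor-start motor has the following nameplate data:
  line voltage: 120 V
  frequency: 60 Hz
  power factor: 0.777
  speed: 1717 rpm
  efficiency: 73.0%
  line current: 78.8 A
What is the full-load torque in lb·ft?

22 lb·ft

P_in = V·I·cosφ = 120 × 78.8 × 0.777 = 7347 W
P_out = η·P_in = 0.73 × 7347 = 5363 W
n = 1717 rpm
ω = 2π×1717/60 = 179.8 rad/s
τ = P_out/ω = 5363/179.8 = 29.83 N·m
In lb·ft: 29.83/1.356 = 22 lb·ft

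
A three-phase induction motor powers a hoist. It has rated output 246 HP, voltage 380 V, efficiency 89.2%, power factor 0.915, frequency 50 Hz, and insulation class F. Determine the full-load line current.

P_out = 246 × 746 = 183516 W
P_in = P_out / η = 183516 / 0.892 = 205735 W
I_L = P_in / (√3·V_L·cosφ) = 205735 / (1.732 × 380 × 0.915) = 342 A

342 A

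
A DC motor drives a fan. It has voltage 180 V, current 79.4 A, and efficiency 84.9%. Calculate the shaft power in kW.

P_in = V·I = 180 × 79.4 = 14292 W
P_out = η·P_in = 0.849 × 14292 = 12134 W

12.1 kW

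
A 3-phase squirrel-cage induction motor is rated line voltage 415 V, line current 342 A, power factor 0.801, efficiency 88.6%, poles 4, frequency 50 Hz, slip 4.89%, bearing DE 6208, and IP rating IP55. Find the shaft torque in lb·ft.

861 lb·ft

P_in = √3·V·I·cosφ = 1.732 × 415 × 342 × 0.801 = 196904 W
P_out = η·P_in = 0.886 × 196904 = 174457 W
n_s = 120×50/4 = 1500 rpm; n = 1500×(1−0.0489) = 1427 rpm
ω = 2π×1427/60 = 149.4 rad/s
τ = P_out/ω = 174457/149.4 = 1168 N·m
In lb·ft: 1168/1.356 = 861 lb·ft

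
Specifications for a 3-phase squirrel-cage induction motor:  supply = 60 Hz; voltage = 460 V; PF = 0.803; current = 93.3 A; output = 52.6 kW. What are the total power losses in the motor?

7090 W

P_in = √3·V·I·cosφ = 1.732×460×93.3×0.803 = 59690 W
P_out = 52600 W
Losses = P_in − P_out = 59690 − 52600 = 7090 W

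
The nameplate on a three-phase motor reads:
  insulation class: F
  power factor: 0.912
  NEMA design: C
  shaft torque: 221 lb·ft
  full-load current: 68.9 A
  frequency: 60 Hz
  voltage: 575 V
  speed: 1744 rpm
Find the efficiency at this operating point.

87.4 %

τ = 221 lb·ft × 1.356 = 299.7 N·m
ω = 2π × 1744/60 = 182.6 rad/s; P_out = τω = 299.7 × 182.6 = 54725 W
P_in = √3·V_L·I_L·cosφ = 1.732 × 575 × 68.9 × 0.912 = 62579 W
η = P_out / P_in = 54725 / 62579 = 0.874 = 87.4%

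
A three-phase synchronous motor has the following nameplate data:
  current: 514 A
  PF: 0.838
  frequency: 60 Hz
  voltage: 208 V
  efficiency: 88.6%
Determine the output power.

P_in = √3·V·I·cosφ = 1.732 × 208 × 514 × 0.838 = 155174 W
P_out = η·P_in = 0.886 × 155174 = 137484 W

137 kW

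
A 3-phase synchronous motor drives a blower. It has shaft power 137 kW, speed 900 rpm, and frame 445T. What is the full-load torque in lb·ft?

1070 lb·ft

ω = 2π × 900/60 = 94.25 rad/s
τ = P/ω = 137000/94.25 = 1454 N·m
In lb·ft: 1454/1.356 = 1070 lb·ft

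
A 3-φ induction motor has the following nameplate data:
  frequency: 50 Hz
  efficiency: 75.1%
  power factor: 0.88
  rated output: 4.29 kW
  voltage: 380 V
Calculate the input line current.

9.86 A

P_out = 4.29 kW = 4290 W
P_in = P_out / η = 4290 / 0.751 = 5712 W
I_L = P_in / (√3·V_L·cosφ) = 5712 / (1.732 × 380 × 0.88) = 9.86 A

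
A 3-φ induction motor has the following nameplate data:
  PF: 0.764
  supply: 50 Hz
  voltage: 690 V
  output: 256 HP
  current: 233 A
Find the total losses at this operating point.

P_in = √3·V·I·cosφ = 1.732×690×233×0.764 = 212739 W
P_out = 256×746 = 190976 W
Losses = P_in − P_out = 212739 − 190976 = 21763 W

21800 W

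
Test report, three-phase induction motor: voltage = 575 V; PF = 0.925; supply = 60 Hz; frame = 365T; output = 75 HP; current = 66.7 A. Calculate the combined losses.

5.5 kW

P_in = √3·V·I·cosφ = 1.732×575×66.7×0.925 = 61445 W
P_out = 75×746 = 55950 W
Losses = P_in − P_out = 61445 − 55950 = 5495 W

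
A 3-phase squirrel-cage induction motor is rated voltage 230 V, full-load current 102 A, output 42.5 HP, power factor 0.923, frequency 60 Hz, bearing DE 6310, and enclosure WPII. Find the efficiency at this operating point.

P_out = 42.5 × 746 = 31705 W
P_in = √3·V_L·I_L·cosφ = 1.732 × 230 × 102 × 0.923 = 37504 W
η = P_out / P_in = 31705 / 37504 = 0.845 = 84.5%

84.5 %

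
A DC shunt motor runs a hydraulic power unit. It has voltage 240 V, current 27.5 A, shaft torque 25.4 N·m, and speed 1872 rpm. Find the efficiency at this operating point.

75.4 %

ω = 2π × 1872/60 = 196 rad/s; P_out = τω = 25.4 × 196 = 4978 W
P_in = V·I = 240 × 27.5 = 6600 W
η = P_out / P_in = 4978 / 6600 = 0.754 = 75.4%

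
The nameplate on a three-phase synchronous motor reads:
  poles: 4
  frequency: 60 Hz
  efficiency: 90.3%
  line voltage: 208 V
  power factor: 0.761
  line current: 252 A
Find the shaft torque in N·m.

P_in = √3·V·I·cosφ = 1.732 × 208 × 252 × 0.761 = 69087 W
P_out = η·P_in = 0.903 × 69087 = 62386 W
n = n_s = 120×60/4 = 1800 rpm (synchronous)
ω = 2π×1800/60 = 188.5 rad/s
τ = P_out/ω = 62386/188.5 = 331 N·m

331 N·m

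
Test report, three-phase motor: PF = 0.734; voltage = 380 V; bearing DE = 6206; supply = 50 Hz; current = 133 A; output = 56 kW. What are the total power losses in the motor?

P_in = √3·V·I·cosφ = 1.732×380×133×0.734 = 64251 W
P_out = 56000 W
Losses = P_in − P_out = 64251 − 56000 = 8251 W

8.25 kW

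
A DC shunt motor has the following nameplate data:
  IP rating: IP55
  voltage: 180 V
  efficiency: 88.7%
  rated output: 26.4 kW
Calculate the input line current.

165 A

P_out = 26.4 kW = 26400 W
P_in = P_out / η = 26400 / 0.887 = 29763 W
I = P_in / V = 29763 / 180 = 165 A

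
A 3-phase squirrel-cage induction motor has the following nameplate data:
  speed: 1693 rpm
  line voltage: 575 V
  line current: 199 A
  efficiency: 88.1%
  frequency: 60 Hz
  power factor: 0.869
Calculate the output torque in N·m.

P_in = √3·V·I·cosφ = 1.732 × 575 × 199 × 0.869 = 172222 W
P_out = η·P_in = 0.881 × 172222 = 151728 W
n = 1693 rpm
ω = 2π×1693/60 = 177.3 rad/s
τ = P_out/ω = 151728/177.3 = 856 N·m

856 N·m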